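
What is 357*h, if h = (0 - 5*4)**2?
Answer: 142800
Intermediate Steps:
h = 400 (h = (0 - 20)**2 = (-20)**2 = 400)
357*h = 357*400 = 142800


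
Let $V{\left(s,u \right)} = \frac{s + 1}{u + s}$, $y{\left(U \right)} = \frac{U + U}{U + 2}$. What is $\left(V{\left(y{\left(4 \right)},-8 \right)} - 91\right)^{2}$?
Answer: $\frac{3337929}{400} \approx 8344.8$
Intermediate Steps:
$y{\left(U \right)} = \frac{2 U}{2 + U}$
$V{\left(s,u \right)} = \frac{1 + s}{s + u}$
$\left(V{\left(y{\left(4 \right)},-8 \right)} - 91\right)^{2} = \left(\frac{1 + 2 \cdot 4 \frac{1}{2 + 4}}{2 \cdot 4 \frac{1}{2 + 4} - 8} - 91\right)^{2} = \left(\frac{1 + 2 \cdot 4 \cdot \frac{1}{6}}{2 \cdot 4 \cdot \frac{1}{6} - 8} - 91\right)^{2} = \left(\frac{1 + \frac{4}{3}}{\frac{4}{3} - 8} - 91\right)^{2} = \left(\frac{1}{- \frac{20}{3}} \cdot \frac{7}{3} - 91\right)^{2} = \left(\left(- \frac{3}{20}\right) \frac{7}{3} - 91\right)^{2} = \left(- \frac{7}{20} - 91\right)^{2} = \left(- \frac{1827}{20}\right)^{2} = \frac{3337929}{400}$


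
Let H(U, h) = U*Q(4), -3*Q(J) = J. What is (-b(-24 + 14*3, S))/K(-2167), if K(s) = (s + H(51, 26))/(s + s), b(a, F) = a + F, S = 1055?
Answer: -4650382/2235 ≈ -2080.7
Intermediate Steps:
Q(J) = -J/3
H(U, h) = -4*U/3 (H(U, h) = U*(-1/3*4) = U*(-4/3) = -4*U/3)
b(a, F) = F + a
K(s) = (-68 + s)/(2*s) (K(s) = (s - 4/3*51)/(s + s) = (s - 68)/((2*s)) = (-68 + s)*(1/(2*s)) = (-68 + s)/(2*s))
(-b(-24 + 14*3, S))/K(-2167) = (-(1055 + (-24 + 14*3)))/(((1/2)*(-68 - 2167)/(-2167))) = (-(1055 + (-24 + 42)))/(((1/2)*(-1/2167)*(-2235))) = (-(1055 + 18))/(2235/4334) = -1*1073*(4334/2235) = -1073*4334/2235 = -4650382/2235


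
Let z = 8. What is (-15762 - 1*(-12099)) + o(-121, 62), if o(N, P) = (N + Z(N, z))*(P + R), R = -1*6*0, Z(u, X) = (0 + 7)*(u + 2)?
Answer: -62811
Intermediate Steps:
Z(u, X) = 14 + 7*u (Z(u, X) = 7*(2 + u) = 14 + 7*u)
R = 0 (R = -6*0 = 0)
o(N, P) = P*(14 + 8*N) (o(N, P) = (N + (14 + 7*N))*(P + 0) = (14 + 8*N)*P = P*(14 + 8*N))
(-15762 - 1*(-12099)) + o(-121, 62) = (-15762 - 1*(-12099)) + 2*62*(7 + 4*(-121)) = (-15762 + 12099) + 2*62*(7 - 484) = -3663 + 2*62*(-477) = -3663 - 59148 = -62811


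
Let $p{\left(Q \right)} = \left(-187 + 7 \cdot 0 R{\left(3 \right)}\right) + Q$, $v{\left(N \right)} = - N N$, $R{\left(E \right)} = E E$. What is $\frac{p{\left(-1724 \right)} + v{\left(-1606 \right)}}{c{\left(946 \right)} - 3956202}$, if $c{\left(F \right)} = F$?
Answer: $\frac{2581147}{3955256} \approx 0.65259$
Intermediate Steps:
$R{\left(E \right)} = E^{2}$
$v{\left(N \right)} = - N^{2}$
$p{\left(Q \right)} = -187 + Q$ ($p{\left(Q \right)} = \left(-187 + 7 \cdot 0 \cdot 3^{2}\right) + Q = \left(-187 + 0 \cdot 9\right) + Q = \left(-187 + 0\right) + Q = -187 + Q$)
$\frac{p{\left(-1724 \right)} + v{\left(-1606 \right)}}{c{\left(946 \right)} - 3956202} = \frac{\left(-187 - 1724\right) - \left(-1606\right)^{2}}{946 - 3956202} = \frac{-1911 - 2579236}{-3955256} = \left(-1911 - 2579236\right) \left(- \frac{1}{3955256}\right) = \left(-2581147\right) \left(- \frac{1}{3955256}\right) = \frac{2581147}{3955256}$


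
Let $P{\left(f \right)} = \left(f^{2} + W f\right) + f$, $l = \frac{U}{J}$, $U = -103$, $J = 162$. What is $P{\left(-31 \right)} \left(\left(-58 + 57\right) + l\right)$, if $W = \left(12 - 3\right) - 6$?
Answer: $- \frac{8215}{6} \approx -1369.2$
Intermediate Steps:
$W = 3$ ($W = 9 - 6 = 3$)
$l = - \frac{103}{162} \approx -0.6358$
$P{\left(f \right)} = f^{2} + 4 f$ ($P{\left(f \right)} = \left(f^{2} + 3 f\right) + f = f^{2} + 4 f$)
$P{\left(-31 \right)} \left(\left(-58 + 57\right) + l\right) = - 31 \left(4 - 31\right) \left(\left(-58 + 57\right) - \frac{103}{162}\right) = \left(-31\right) \left(-27\right) \left(-1 - \frac{103}{162}\right) = 837 \left(- \frac{265}{162}\right) = - \frac{8215}{6}$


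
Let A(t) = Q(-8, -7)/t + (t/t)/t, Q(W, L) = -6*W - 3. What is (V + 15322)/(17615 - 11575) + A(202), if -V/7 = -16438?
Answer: 3327027/152510 ≈ 21.815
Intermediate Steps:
V = 115066 (V = -7*(-16438) = 115066)
Q(W, L) = -3 - 6*W
A(t) = 46/t (A(t) = (-3 - 6*(-8))/t + (t/t)/t = (-3 + 48)/t + 1/t = 45/t + 1/t = 46/t)
(V + 15322)/(17615 - 11575) + A(202) = (115066 + 15322)/(17615 - 11575) + 46/202 = 130388/6040 + 46*(1/202) = 130388*(1/6040) + 23/101 = 32597/1510 + 23/101 = 3327027/152510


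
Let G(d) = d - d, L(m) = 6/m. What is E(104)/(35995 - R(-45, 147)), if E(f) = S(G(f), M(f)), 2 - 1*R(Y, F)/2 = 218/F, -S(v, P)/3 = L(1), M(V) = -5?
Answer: -2646/5291113 ≈ -0.00050008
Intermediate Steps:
G(d) = 0
S(v, P) = -18 (S(v, P) = -18/1 = -18)
R(Y, F) = 4 - 436/F
E(f) = -18
E(104)/(35995 - R(-45, 147)) = -18/(35995 - (4 - 436/147)) = -18/(35995 - 1*152/147) = -18/(35995 - 152/147) = -18/5291113/147 = -18*147/5291113 = -2646/5291113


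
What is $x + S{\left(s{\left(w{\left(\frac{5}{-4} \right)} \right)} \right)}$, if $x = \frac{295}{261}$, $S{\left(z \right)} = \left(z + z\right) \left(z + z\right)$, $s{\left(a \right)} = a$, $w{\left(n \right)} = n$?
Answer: $\frac{7705}{1044} \approx 7.3803$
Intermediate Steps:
$S{\left(z \right)} = 4 z^{2}$ ($S{\left(z \right)} = 2 z 2 z = 4 z^{2}$)
$x = \frac{295}{261}$ ($x = 295 \cdot \frac{1}{261} = \frac{295}{261} \approx 1.1303$)
$x + S{\left(s{\left(w{\left(\frac{5}{-4} \right)} \right)} \right)} = \frac{295}{261} + 4 \left(\frac{5}{-4}\right)^{2} = \frac{295}{261} + 4 \left(5 \left(- \frac{1}{4}\right)\right)^{2} = \frac{295}{261} + 4 \left(- \frac{5}{4}\right)^{2} = \frac{295}{261} + 4 \cdot \frac{25}{16} = \frac{295}{261} + \frac{25}{4} = \frac{7705}{1044}$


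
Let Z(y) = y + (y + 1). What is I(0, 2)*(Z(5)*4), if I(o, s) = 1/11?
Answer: 4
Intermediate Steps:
Z(y) = 1 + 2*y (Z(y) = y + (1 + y) = 1 + 2*y)
I(o, s) = 1/11
I(0, 2)*(Z(5)*4) = ((1 + 2*5)*4)/11 = ((1 + 10)*4)/11 = (11*4)/11 = (1/11)*44 = 4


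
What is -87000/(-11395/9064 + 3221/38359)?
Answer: 30248679912000/407905661 ≈ 74156.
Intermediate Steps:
-87000/(-11395/9064 + 3221/38359) = -87000/(-407905661/347685976) = -87000*(-347685976/407905661) = 30248679912000/407905661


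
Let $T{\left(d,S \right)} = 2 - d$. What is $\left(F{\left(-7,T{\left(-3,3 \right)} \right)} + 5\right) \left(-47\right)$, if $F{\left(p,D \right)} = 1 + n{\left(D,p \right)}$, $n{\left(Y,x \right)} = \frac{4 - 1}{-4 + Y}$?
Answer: $-423$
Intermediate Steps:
$n{\left(Y,x \right)} = \frac{3}{-4 + Y}$
$F{\left(p,D \right)} = 1 + \frac{3}{-4 + D}$
$\left(F{\left(-7,T{\left(-3,3 \right)} \right)} + 5\right) \left(-47\right) = \left(\frac{-1 + \left(2 - -3\right)}{-4 + \left(2 - -3\right)} + 5\right) \left(-47\right) = \left(\frac{-1 + \left(2 + 3\right)}{-4 + \left(2 + 3\right)} + 5\right) \left(-47\right) = \left(\frac{-1 + 5}{-4 + 5} + 5\right) \left(-47\right) = \left(1^{-1} \cdot 4 + 5\right) \left(-47\right) = \left(1 \cdot 4 + 5\right) \left(-47\right) = \left(4 + 5\right) \left(-47\right) = 9 \left(-47\right) = -423$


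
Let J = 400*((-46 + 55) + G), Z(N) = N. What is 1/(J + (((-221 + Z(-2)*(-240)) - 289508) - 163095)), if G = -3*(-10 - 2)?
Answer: -1/434344 ≈ -2.3023e-6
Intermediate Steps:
G = 36 (G = -3*(-12) = 36)
J = 18000 (J = 400*((-46 + 55) + 36) = 400*(9 + 36) = 400*45 = 18000)
1/(J + (((-221 + Z(-2)*(-240)) - 289508) - 163095)) = 1/(18000 + (((-221 - 2*(-240)) - 289508) - 163095)) = 1/(18000 + (((-221 + 480) - 289508) - 163095)) = 1/(18000 + ((259 - 289508) - 163095)) = 1/(18000 + (-289249 - 163095)) = 1/(18000 - 452344) = 1/(-434344) = -1/434344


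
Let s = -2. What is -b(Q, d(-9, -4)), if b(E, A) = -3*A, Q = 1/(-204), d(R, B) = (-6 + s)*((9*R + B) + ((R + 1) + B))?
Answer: 2328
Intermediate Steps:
d(R, B) = -8 - 80*R - 16*B (d(R, B) = (-6 - 2)*((9*R + B) + ((R + 1) + B)) = -8*((B + 9*R) + ((1 + R) + B)) = -8*((B + 9*R) + (1 + B + R)) = -8*(1 + 2*B + 10*R) = -8 - 80*R - 16*B)
Q = -1/204 ≈ -0.0049020
-b(Q, d(-9, -4)) = -(-3)*(-8 - 80*(-9) - 16*(-4)) = -(-3)*(-8 + 720 + 64) = -(-3)*776 = -1*(-2328) = 2328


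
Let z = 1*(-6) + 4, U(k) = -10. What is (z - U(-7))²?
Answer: 64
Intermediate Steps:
z = -2 (z = -6 + 4 = -2)
(z - U(-7))² = (-2 - 1*(-10))² = (-2 + 10)² = 8² = 64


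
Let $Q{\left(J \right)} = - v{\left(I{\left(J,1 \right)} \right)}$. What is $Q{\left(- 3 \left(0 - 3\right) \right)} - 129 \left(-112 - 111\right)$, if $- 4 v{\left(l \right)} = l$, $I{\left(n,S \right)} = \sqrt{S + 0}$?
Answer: $\frac{115069}{4} \approx 28767.0$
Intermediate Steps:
$I{\left(n,S \right)} = \sqrt{S}$
$v{\left(l \right)} = - \frac{l}{4}$
$Q{\left(J \right)} = \frac{1}{4}$ ($Q{\left(J \right)} = - \frac{\left(-1\right) \sqrt{1}}{4} = - \frac{\left(-1\right) 1}{4} = \left(-1\right) \left(- \frac{1}{4}\right) = \frac{1}{4}$)
$Q{\left(- 3 \left(0 - 3\right) \right)} - 129 \left(-112 - 111\right) = \frac{1}{4} - 129 \left(-112 - 111\right) = \frac{1}{4} - 129 \left(-223\right) = \frac{1}{4} - -28767 = \frac{1}{4} + 28767 = \frac{115069}{4}$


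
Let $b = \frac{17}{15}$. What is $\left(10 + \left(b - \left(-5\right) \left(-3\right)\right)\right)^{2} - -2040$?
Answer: $\frac{462364}{225} \approx 2054.9$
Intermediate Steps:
$b = \frac{17}{15}$ ($b = 17 \cdot \frac{1}{15} = \frac{17}{15} \approx 1.1333$)
$\left(10 + \left(b - \left(-5\right) \left(-3\right)\right)\right)^{2} - -2040 = \left(10 + \left(\frac{17}{15} - \left(-5\right) \left(-3\right)\right)\right)^{2} - -2040 = \left(10 + \left(\frac{17}{15} - 15\right)\right)^{2} + 2040 = \left(10 - \frac{208}{15}\right)^{2} + 2040 = \left(- \frac{58}{15}\right)^{2} + 2040 = \frac{3364}{225} + 2040 = \frac{462364}{225}$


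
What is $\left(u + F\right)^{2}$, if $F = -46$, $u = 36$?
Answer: $100$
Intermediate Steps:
$\left(u + F\right)^{2} = \left(36 - 46\right)^{2} = \left(-10\right)^{2} = 100$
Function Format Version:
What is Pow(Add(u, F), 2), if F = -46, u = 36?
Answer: 100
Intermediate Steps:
Pow(Add(u, F), 2) = Pow(Add(36, -46), 2) = Pow(-10, 2) = 100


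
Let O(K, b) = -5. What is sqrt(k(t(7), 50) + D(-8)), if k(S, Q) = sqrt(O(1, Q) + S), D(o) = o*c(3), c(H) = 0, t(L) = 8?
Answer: 3**(1/4) ≈ 1.3161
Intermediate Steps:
D(o) = 0 (D(o) = o*0 = 0)
k(S, Q) = sqrt(-5 + S)
sqrt(k(t(7), 50) + D(-8)) = sqrt(sqrt(-5 + 8) + 0) = sqrt(sqrt(3) + 0) = sqrt(sqrt(3)) = 3**(1/4)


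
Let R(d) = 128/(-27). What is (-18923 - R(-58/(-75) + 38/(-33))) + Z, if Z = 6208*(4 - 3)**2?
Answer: -343177/27 ≈ -12710.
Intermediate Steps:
R(d) = -128/27 (R(d) = 128*(-1/27) = -128/27)
Z = 6208 (Z = 6208*1**2 = 6208*1 = 6208)
(-18923 - R(-58/(-75) + 38/(-33))) + Z = (-18923 - 1*(-128/27)) + 6208 = (-18923 + 128/27) + 6208 = -510793/27 + 6208 = -343177/27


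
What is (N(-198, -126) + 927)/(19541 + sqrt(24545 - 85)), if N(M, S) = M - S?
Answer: 5569185/127275407 - 570*sqrt(6115)/127275407 ≈ 0.043407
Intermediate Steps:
(N(-198, -126) + 927)/(19541 + sqrt(24545 - 85)) = ((-198 - 1*(-126)) + 927)/(19541 + sqrt(24545 - 85)) = ((-198 + 126) + 927)/(19541 + sqrt(24460)) = (-72 + 927)/(19541 + 2*sqrt(6115)) = 855/(19541 + 2*sqrt(6115))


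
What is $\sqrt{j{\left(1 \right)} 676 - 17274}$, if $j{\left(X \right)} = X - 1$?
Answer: $i \sqrt{17274} \approx 131.43 i$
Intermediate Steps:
$j{\left(X \right)} = -1 + X$ ($j{\left(X \right)} = X - 1 = -1 + X$)
$\sqrt{j{\left(1 \right)} 676 - 17274} = \sqrt{\left(-1 + 1\right) 676 - 17274} = \sqrt{0 \cdot 676 - 17274} = \sqrt{0 - 17274} = \sqrt{-17274} = i \sqrt{17274}$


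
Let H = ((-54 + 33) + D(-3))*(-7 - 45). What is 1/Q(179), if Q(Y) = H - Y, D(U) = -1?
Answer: 1/965 ≈ 0.0010363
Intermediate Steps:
H = 1144 (H = ((-54 + 33) - 1)*(-7 - 45) = (-21 - 1)*(-52) = -22*(-52) = 1144)
Q(Y) = 1144 - Y
1/Q(179) = 1/(1144 - 1*179) = 1/(1144 - 179) = 1/965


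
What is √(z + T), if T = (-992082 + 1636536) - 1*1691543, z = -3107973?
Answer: I*√4155062 ≈ 2038.4*I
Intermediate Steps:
T = -1047089 (T = 644454 - 1691543 = -1047089)
√(z + T) = √(-3107973 - 1047089) = √(-4155062) = I*√4155062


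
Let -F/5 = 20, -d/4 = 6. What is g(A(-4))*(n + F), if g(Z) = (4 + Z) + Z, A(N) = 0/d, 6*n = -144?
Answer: -496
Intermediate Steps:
d = -24 (d = -4*6 = -24)
n = -24 (n = (1/6)*(-144) = -24)
A(N) = 0 (A(N) = 0/(-24) = 0*(-1/24) = 0)
g(Z) = 4 + 2*Z
F = -100 (F = -5*20 = -100)
g(A(-4))*(n + F) = (4 + 2*0)*(-24 - 100) = (4 + 0)*(-124) = 4*(-124) = -496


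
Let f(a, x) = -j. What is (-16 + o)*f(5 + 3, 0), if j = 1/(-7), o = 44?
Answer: 4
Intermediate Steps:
j = -⅐ ≈ -0.14286
f(a, x) = ⅐ (f(a, x) = -1*(-⅐) = ⅐)
(-16 + o)*f(5 + 3, 0) = (-16 + 44)*(⅐) = 28*(⅐) = 4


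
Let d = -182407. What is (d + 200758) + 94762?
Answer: 113113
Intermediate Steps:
(d + 200758) + 94762 = (-182407 + 200758) + 94762 = 18351 + 94762 = 113113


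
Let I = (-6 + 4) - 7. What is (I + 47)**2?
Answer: 1444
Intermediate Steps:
I = -9 (I = -2 - 7 = -9)
(I + 47)**2 = (-9 + 47)**2 = 38**2 = 1444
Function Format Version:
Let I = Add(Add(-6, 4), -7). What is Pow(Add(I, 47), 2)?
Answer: 1444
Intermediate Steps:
I = -9 (I = Add(-2, -7) = -9)
Pow(Add(I, 47), 2) = Pow(Add(-9, 47), 2) = Pow(38, 2) = 1444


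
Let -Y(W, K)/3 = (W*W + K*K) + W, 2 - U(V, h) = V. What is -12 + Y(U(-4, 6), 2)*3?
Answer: -426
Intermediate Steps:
U(V, h) = 2 - V
Y(W, K) = -3*W - 3*K**2 - 3*W**2 (Y(W, K) = -3*((W*W + K*K) + W) = -3*((W**2 + K**2) + W) = -3*((K**2 + W**2) + W) = -3*(W + K**2 + W**2) = -3*W - 3*K**2 - 3*W**2)
-12 + Y(U(-4, 6), 2)*3 = -12 + (-3*(2 - 1*(-4)) - 3*2**2 - 3*(2 - 1*(-4))**2)*3 = -12 + (-3*(2 + 4) - 3*4 - 3*(2 + 4)**2)*3 = -12 + (-3*6 - 12 - 3*6**2)*3 = -12 + (-18 - 12 - 3*36)*3 = -12 + (-18 - 12 - 108)*3 = -12 - 138*3 = -12 - 414 = -426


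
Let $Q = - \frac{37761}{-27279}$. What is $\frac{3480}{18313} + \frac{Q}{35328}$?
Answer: $\frac{1118137019651}{5882822410752} \approx 0.19007$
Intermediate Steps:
$Q = \frac{12587}{9093}$ ($Q = \left(-37761\right) \left(- \frac{1}{27279}\right) = \frac{12587}{9093} \approx 1.3843$)
$\frac{3480}{18313} + \frac{Q}{35328} = \frac{3480}{18313} + \frac{12587}{9093 \cdot 35328} = 3480 \cdot \frac{1}{18313} + \frac{12587}{9093} \cdot \frac{1}{35328} = \frac{3480}{18313} + \frac{12587}{321237504} = \frac{1118137019651}{5882822410752}$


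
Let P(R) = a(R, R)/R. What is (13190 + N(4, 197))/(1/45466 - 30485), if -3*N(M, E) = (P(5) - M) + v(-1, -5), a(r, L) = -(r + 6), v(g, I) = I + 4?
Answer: -50830988/117460255 ≈ -0.43275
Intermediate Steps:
v(g, I) = 4 + I
a(r, L) = -6 - r (a(r, L) = -(6 + r) = -6 - r)
P(R) = (-6 - R)/R
N(M, E) = 16/15 + M/3 (N(M, E) = -(((-6 - 1*5)/5 - M) + (4 - 5))/3 = -(((-6 - 5)/5 - M) - 1)/3 = -(((⅕)*(-11) - M) - 1)/3 = -((-11/5 - M) - 1)/3 = -(-16/5 - M)/3 = 16/15 + M/3)
(13190 + N(4, 197))/(1/45466 - 30485) = (13190 + (16/15 + (⅓)*4))/(1/45466 - 30485) = (13190 + (16/15 + 4/3))/(1/45466 - 30485) = (13190 + 12/5)/(-1386031009/45466) = (65962/5)*(-45466/1386031009) = -50830988/117460255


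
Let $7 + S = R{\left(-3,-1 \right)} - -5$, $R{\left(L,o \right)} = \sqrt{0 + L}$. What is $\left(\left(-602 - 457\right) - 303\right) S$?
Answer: $2724 - 1362 i \sqrt{3} \approx 2724.0 - 2359.1 i$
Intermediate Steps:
$R{\left(L,o \right)} = \sqrt{L}$
$S = -2 + i \sqrt{3}$ ($S = -7 + \left(\sqrt{-3} - -5\right) = -7 + \left(i \sqrt{3} + 5\right) = -7 + \left(5 + i \sqrt{3}\right) = -2 + i \sqrt{3} \approx -2.0 + 1.732 i$)
$\left(\left(-602 - 457\right) - 303\right) S = \left(\left(-602 - 457\right) - 303\right) \left(-2 + i \sqrt{3}\right) = \left(-1059 - 303\right) \left(-2 + i \sqrt{3}\right) = - 1362 \left(-2 + i \sqrt{3}\right) = 2724 - 1362 i \sqrt{3}$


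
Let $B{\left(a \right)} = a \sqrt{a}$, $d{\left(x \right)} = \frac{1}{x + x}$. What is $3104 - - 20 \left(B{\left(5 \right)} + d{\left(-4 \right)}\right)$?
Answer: $\frac{6203}{2} + 100 \sqrt{5} \approx 3325.1$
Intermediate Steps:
$d{\left(x \right)} = \frac{1}{2 x}$
$B{\left(a \right)} = a^{\frac{3}{2}}$
$3104 - - 20 \left(B{\left(5 \right)} + d{\left(-4 \right)}\right) = 3104 - - 20 \left(5^{\frac{3}{2}} + \frac{1}{2 \left(-4\right)}\right) = 3104 - - 20 \left(5 \sqrt{5} + \frac{1}{2} \left(- \frac{1}{4}\right)\right) = 3104 - - 20 \left(5 \sqrt{5} - \frac{1}{8}\right) = 3104 - - 20 \left(- \frac{1}{8} + 5 \sqrt{5}\right) = 3104 - \left(\frac{5}{2} - 100 \sqrt{5}\right) = \frac{6203}{2} + 100 \sqrt{5}$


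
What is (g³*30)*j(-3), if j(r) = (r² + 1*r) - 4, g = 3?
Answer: 1620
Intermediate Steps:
j(r) = -4 + r + r² (j(r) = (r² + r) - 4 = (r + r²) - 4 = -4 + r + r²)
(g³*30)*j(-3) = (3³*30)*(-4 - 3 + (-3)²) = (27*30)*(-4 - 3 + 9) = 810*2 = 1620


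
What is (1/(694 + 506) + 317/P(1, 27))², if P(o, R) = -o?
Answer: 144703399201/1440000 ≈ 1.0049e+5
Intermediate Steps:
(1/(694 + 506) + 317/P(1, 27))² = (1/(694 + 506) + 317/((-1*1)))² = (1/1200 + 317/(-1))² = (1/1200 + 317*(-1))² = (1/1200 - 317)² = (-380399/1200)² = 144703399201/1440000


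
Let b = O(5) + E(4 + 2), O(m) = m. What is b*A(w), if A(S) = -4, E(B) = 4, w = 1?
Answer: -36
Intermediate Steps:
b = 9 (b = 5 + 4 = 9)
b*A(w) = 9*(-4) = -36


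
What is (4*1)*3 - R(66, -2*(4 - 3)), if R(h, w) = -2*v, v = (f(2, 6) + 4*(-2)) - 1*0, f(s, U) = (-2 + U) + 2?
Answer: 8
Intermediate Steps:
f(s, U) = U
v = -2 (v = (6 + 4*(-2)) - 1*0 = (6 - 8) + 0 = -2 + 0 = -2)
R(h, w) = 4 (R(h, w) = -2*(-2) = 4)
(4*1)*3 - R(66, -2*(4 - 3)) = (4*1)*3 - 1*4 = 4*3 - 4 = 12 - 4 = 8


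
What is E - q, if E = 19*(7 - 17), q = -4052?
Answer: 3862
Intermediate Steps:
E = -190 (E = 19*(-10) = -190)
E - q = -190 - 1*(-4052) = -190 + 4052 = 3862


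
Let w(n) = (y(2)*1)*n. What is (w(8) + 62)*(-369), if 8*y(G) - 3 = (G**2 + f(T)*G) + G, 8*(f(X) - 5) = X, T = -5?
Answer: -117711/4 ≈ -29428.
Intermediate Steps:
f(X) = 5 + X/8
y(G) = 3/8 + G**2/8 + 43*G/64 (y(G) = 3/8 + ((G**2 + (5 + (1/8)*(-5))*G) + G)/8 = 3/8 + ((G**2 + (5 - 5/8)*G) + G)/8 = 3/8 + ((G**2 + 35*G/8) + G)/8 = 3/8 + (G**2 + 43*G/8)/8 = 3/8 + (G**2/8 + 43*G/64) = 3/8 + G**2/8 + 43*G/64)
w(n) = 71*n/32 (w(n) = ((3/8 + (1/8)*2**2 + (43/64)*2)*1)*n = ((3/8 + (1/8)*4 + 43/32)*1)*n = ((3/8 + 1/2 + 43/32)*1)*n = ((71/32)*1)*n = 71*n/32)
(w(8) + 62)*(-369) = ((71/32)*8 + 62)*(-369) = (71/4 + 62)*(-369) = (319/4)*(-369) = -117711/4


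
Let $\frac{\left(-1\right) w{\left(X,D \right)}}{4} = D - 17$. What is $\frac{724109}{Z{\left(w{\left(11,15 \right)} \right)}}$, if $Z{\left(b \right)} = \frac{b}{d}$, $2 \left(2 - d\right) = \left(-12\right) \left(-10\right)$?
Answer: $- \frac{20999161}{4} \approx -5.2498 \cdot 10^{6}$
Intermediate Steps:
$d = -58$ ($d = 2 - \frac{\left(-12\right) \left(-10\right)}{2} = 2 - 60 = -58$)
$w{\left(X,D \right)} = 68 - 4 D$ ($w{\left(X,D \right)} = - 4 \left(D - 17\right) = - 4 \left(-17 + D\right) = 68 - 4 D$)
$Z{\left(b \right)} = - \frac{b}{58}$ ($Z{\left(b \right)} = \frac{b}{-58} = b \left(- \frac{1}{58}\right) = - \frac{b}{58}$)
$\frac{724109}{Z{\left(w{\left(11,15 \right)} \right)}} = \frac{724109}{\left(- \frac{1}{58}\right) \left(68 - 60\right)} = \frac{724109}{\left(- \frac{1}{58}\right) 8} = \frac{724109}{- \frac{4}{29}} = 724109 \left(- \frac{29}{4}\right) = - \frac{20999161}{4}$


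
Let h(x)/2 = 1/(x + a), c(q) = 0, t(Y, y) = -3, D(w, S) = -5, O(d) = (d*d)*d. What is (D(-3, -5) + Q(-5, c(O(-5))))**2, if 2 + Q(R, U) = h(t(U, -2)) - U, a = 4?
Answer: 25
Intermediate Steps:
O(d) = d**3 (O(d) = d**2*d = d**3)
h(x) = 2/(4 + x) (h(x) = 2/(x + 4) = 2/(4 + x))
Q(R, U) = -U (Q(R, U) = -2 + (2/(4 - 3) - U) = -2 + (2/1 - U) = -2 + (2*1 - U) = -2 + (2 - U) = -U)
(D(-3, -5) + Q(-5, c(O(-5))))**2 = (-5 - 1*0)**2 = (-5 + 0)**2 = (-5)**2 = 25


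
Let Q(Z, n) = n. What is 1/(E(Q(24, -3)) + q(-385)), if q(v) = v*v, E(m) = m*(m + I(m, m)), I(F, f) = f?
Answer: 1/148243 ≈ 6.7457e-6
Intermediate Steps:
E(m) = 2*m² (E(m) = m*(m + m) = m*(2*m) = 2*m²)
q(v) = v²
1/(E(Q(24, -3)) + q(-385)) = 1/(2*(-3)² + (-385)²) = 1/(2*9 + 148225) = 1/(18 + 148225) = 1/148243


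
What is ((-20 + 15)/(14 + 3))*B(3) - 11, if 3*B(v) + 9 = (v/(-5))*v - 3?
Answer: -164/17 ≈ -9.6471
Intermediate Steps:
B(v) = -4 - v²/15 (B(v) = -3 + ((v/(-5))*v - 3)/3 = -3 + ((v*(-⅕))*v - 3)/3 = -3 + ((-v/5)*v - 3)/3 = -3 + (-v²/5 - 3)/3 = -3 + (-3 - v²/5)/3 = -3 + (-1 - v²/15) = -4 - v²/15)
((-20 + 15)/(14 + 3))*B(3) - 11 = ((-20 + 15)/(14 + 3))*(-4 - 1/15*3²) - 11 = (-5/17)*(-4 - 1/15*9) - 11 = (-5*1/17)*(-4 - ⅗) - 11 = -5/17*(-23/5) - 11 = 23/17 - 11 = -164/17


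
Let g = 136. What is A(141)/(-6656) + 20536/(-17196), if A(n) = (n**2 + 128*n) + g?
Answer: -197813339/28614144 ≈ -6.9131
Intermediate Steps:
A(n) = 136 + n**2 + 128*n (A(n) = (n**2 + 128*n) + 136 = 136 + n**2 + 128*n)
A(141)/(-6656) + 20536/(-17196) = (136 + 141**2 + 128*141)/(-6656) + 20536/(-17196) = (136 + 19881 + 18048)*(-1/6656) + 20536*(-1/17196) = 38065*(-1/6656) - 5134/4299 = -38065/6656 - 5134/4299 = -197813339/28614144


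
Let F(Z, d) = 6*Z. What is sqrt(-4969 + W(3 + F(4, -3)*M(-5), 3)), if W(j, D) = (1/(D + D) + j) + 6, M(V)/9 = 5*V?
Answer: I*sqrt(372954)/6 ≈ 101.78*I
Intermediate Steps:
M(V) = 45*V (M(V) = 9*(5*V) = 45*V)
W(j, D) = 6 + j + 1/(2*D) (W(j, D) = (1/(2*D) + j) + 6 = (j + 1/(2*D)) + 6 = 6 + j + 1/(2*D))
sqrt(-4969 + W(3 + F(4, -3)*M(-5), 3)) = sqrt(-4969 + (6 + (3 + (6*4)*(45*(-5))) + (1/2)/3)) = sqrt(-4969 + (6 + (3 + 24*(-225)) + (1/2)*(1/3))) = sqrt(-4969 + (6 + (3 - 5400) + 1/6)) = sqrt(-4969 + (6 - 5397 + 1/6)) = sqrt(-4969 - 32345/6) = sqrt(-62159/6) = I*sqrt(372954)/6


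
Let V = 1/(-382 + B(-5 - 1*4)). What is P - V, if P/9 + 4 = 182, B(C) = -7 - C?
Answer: 608761/380 ≈ 1602.0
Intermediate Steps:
P = 1602 (P = -36 + 9*182 = -36 + 1638 = 1602)
V = -1/380 (V = 1/(-382 + (-7 - (-5 - 1*4))) = 1/(-382 + (-7 - (-5 - 4))) = 1/(-382 + (-7 - 1*(-9))) = 1/(-382 + (-7 + 9)) = 1/(-382 + 2) = 1/(-380) = -1/380 ≈ -0.0026316)
P - V = 1602 - 1*(-1/380) = 1602 + 1/380 = 608761/380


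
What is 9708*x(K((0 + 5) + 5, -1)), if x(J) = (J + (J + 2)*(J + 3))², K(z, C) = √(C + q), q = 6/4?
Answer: 584907 + 378612*√2 ≈ 1.1203e+6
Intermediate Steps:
q = 3/2 (q = 6*(¼) = 3/2 ≈ 1.5000)
K(z, C) = √(3/2 + C) (K(z, C) = √(C + 3/2) = √(3/2 + C))
x(J) = (J + (2 + J)*(3 + J))²
9708*x(K((0 + 5) + 5, -1)) = 9708*(6 + (√(6 + 4*(-1))/2)² + 6*(√(6 + 4*(-1))/2))² = 9708*(6 + (√(6 - 4)/2)² + 6*(√(6 - 4)/2))² = 9708*(6 + (√2/2)² + 6*(√2/2))² = 9708*(6 + ½ + 3*√2)² = 9708*(13/2 + 3*√2)²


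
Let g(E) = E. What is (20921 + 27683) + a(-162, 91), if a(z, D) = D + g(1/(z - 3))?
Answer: 8034674/165 ≈ 48695.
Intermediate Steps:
a(z, D) = D + 1/(-3 + z) (a(z, D) = D + 1/(z - 3) = D + 1/(-3 + z))
(20921 + 27683) + a(-162, 91) = (20921 + 27683) + (1 + 91*(-3 - 162))/(-3 - 162) = 48604 + (1 + 91*(-165))/(-165) = 48604 - (1 - 15015)/165 = 48604 - 1/165*(-15014) = 48604 + 15014/165 = 8034674/165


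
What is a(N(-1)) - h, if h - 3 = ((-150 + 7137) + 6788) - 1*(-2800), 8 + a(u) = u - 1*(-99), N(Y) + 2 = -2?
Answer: -16491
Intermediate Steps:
N(Y) = -4 (N(Y) = -2 - 2 = -4)
a(u) = 91 + u (a(u) = -8 + (u - 1*(-99)) = -8 + (u + 99) = -8 + (99 + u) = 91 + u)
h = 16578 (h = 3 + (((-150 + 7137) + 6788) - 1*(-2800)) = 3 + ((6987 + 6788) + 2800) = 3 + (13775 + 2800) = 3 + 16575 = 16578)
a(N(-1)) - h = (91 - 4) - 1*16578 = 87 - 16578 = -16491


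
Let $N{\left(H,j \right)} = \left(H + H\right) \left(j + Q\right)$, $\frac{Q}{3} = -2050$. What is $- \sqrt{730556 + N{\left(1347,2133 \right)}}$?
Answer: $- i \sqrt{10091242} \approx - 3176.7 i$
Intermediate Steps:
$Q = -6150$ ($Q = 3 \left(-2050\right) = -6150$)
$N{\left(H,j \right)} = 2 H \left(-6150 + j\right)$ ($N{\left(H,j \right)} = \left(H + H\right) \left(j - 6150\right) = 2 H \left(-6150 + j\right)$)
$- \sqrt{730556 + N{\left(1347,2133 \right)}} = - \sqrt{730556 + 2 \cdot 1347 \left(-6150 + 2133\right)} = - \sqrt{730556 + 2 \cdot 1347 \left(-4017\right)} = - \sqrt{730556 - 10821798} = - \sqrt{-10091242} = - i \sqrt{10091242}$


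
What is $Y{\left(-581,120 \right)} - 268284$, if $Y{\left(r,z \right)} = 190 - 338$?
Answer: $-268432$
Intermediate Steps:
$Y{\left(r,z \right)} = -148$ ($Y{\left(r,z \right)} = 190 - 338 = -148$)
$Y{\left(-581,120 \right)} - 268284 = -148 - 268284 = -268432$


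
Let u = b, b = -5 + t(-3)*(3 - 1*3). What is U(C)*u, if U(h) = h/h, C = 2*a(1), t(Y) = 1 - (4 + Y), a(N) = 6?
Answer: -5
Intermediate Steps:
t(Y) = -3 - Y (t(Y) = 1 + (-4 - Y) = -3 - Y)
C = 12 (C = 2*6 = 12)
U(h) = 1
b = -5 (b = -5 + (-3 - 1*(-3))*(3 - 1*3) = -5 + (-3 + 3)*(3 - 3) = -5 + 0*0 = -5 + 0 = -5)
u = -5
U(C)*u = 1*(-5) = -5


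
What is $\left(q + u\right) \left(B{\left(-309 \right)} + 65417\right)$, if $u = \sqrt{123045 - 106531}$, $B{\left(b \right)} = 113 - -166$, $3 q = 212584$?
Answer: $\frac{13965918464}{3} + 65696 \sqrt{16514} \approx 4.6637 \cdot 10^{9}$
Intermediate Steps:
$q = \frac{212584}{3}$ ($q = \frac{1}{3} \cdot 212584 = \frac{212584}{3} \approx 70861.0$)
$B{\left(b \right)} = 279$ ($B{\left(b \right)} = 113 + 166 = 279$)
$u = \sqrt{16514} \approx 128.51$
$\left(q + u\right) \left(B{\left(-309 \right)} + 65417\right) = \left(\frac{212584}{3} + \sqrt{16514}\right) \left(279 + 65417\right) = \left(\frac{212584}{3} + \sqrt{16514}\right) 65696 = \frac{13965918464}{3} + 65696 \sqrt{16514}$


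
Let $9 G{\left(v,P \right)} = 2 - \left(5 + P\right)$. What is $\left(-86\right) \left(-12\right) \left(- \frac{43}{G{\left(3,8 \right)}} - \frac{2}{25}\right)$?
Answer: $\frac{9961896}{275} \approx 36225.0$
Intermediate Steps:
$G{\left(v,P \right)} = - \frac{1}{3} - \frac{P}{9}$ ($G{\left(v,P \right)} = \frac{2 - \left(5 + P\right)}{9} = \frac{-3 - P}{9} = - \frac{1}{3} - \frac{P}{9}$)
$\left(-86\right) \left(-12\right) \left(- \frac{43}{G{\left(3,8 \right)}} - \frac{2}{25}\right) = \left(-86\right) \left(-12\right) \left(- \frac{43}{- \frac{1}{3} - \frac{8}{9}} - \frac{2}{25}\right) = 1032 \left(- \frac{43}{- \frac{1}{3} - \frac{8}{9}} - \frac{2}{25}\right) = 1032 \left(- \frac{43}{- \frac{11}{9}} - \frac{2}{25}\right) = 1032 \left(\left(-43\right) \left(- \frac{9}{11}\right) - \frac{2}{25}\right) = 1032 \left(\frac{387}{11} - \frac{2}{25}\right) = 1032 \cdot \frac{9653}{275} = \frac{9961896}{275}$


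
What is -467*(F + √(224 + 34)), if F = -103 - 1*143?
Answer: 114882 - 467*√258 ≈ 1.0738e+5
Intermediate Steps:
F = -246 (F = -103 - 143 = -246)
-467*(F + √(224 + 34)) = -467*(-246 + √(224 + 34)) = -467*(-246 + √258) = 114882 - 467*√258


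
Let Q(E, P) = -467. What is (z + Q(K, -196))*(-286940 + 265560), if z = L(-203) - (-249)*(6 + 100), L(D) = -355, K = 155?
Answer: -546729360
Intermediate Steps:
z = 26039 (z = -355 - (-249)*(6 + 100) = -355 - (-249)*106 = -355 - 1*(-26394) = -355 + 26394 = 26039)
(z + Q(K, -196))*(-286940 + 265560) = (26039 - 467)*(-286940 + 265560) = 25572*(-21380) = -546729360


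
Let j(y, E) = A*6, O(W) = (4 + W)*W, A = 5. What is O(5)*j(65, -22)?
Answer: 1350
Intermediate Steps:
O(W) = W*(4 + W)
j(y, E) = 30 (j(y, E) = 5*6 = 30)
O(5)*j(65, -22) = (5*(4 + 5))*30 = (5*9)*30 = 45*30 = 1350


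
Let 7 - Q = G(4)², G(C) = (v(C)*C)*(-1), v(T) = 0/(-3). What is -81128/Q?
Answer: -81128/7 ≈ -11590.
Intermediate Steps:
v(T) = 0 (v(T) = 0*(-⅓) = 0)
G(C) = 0 (G(C) = (0*C)*(-1) = 0*(-1) = 0)
Q = 7 (Q = 7 - 1*0² = 7 - 1*0 = 7 + 0 = 7)
-81128/Q = -81128/7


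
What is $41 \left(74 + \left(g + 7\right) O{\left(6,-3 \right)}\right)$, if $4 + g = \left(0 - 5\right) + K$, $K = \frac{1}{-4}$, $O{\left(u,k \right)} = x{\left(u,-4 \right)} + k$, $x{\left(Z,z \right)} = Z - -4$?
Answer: $\frac{9553}{4} \approx 2388.3$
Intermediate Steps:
$x{\left(Z,z \right)} = 4 + Z$ ($x{\left(Z,z \right)} = Z + 4 = 4 + Z$)
$O{\left(u,k \right)} = 4 + k + u$ ($O{\left(u,k \right)} = \left(4 + u\right) + k = 4 + k + u$)
$K = - \frac{1}{4} \approx -0.25$
$g = - \frac{37}{4}$ ($g = -4 + \left(\left(0 - 5\right) - \frac{1}{4}\right) = -4 - \frac{21}{4} = - \frac{37}{4} \approx -9.25$)
$41 \left(74 + \left(g + 7\right) O{\left(6,-3 \right)}\right) = 41 \left(74 + \left(- \frac{37}{4} + 7\right) \left(4 - 3 + 6\right)\right) = 41 \left(74 - \frac{63}{4}\right) = 41 \cdot \frac{233}{4} = \frac{9553}{4}$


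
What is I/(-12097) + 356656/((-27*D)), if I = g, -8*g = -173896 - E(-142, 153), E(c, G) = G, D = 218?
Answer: -17770096735/284811768 ≈ -62.392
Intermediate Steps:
g = 174049/8 (g = -(-173896 - 1*153)/8 = -(-173896 - 153)/8 = -1/8*(-174049) = 174049/8 ≈ 21756.)
I = 174049/8 ≈ 21756.
I/(-12097) + 356656/((-27*D)) = (174049/8)/(-12097) + 356656/((-27*218)) = (174049/8)*(-1/12097) + 356656/(-5886) = -174049/96776 + 356656*(-1/5886) = -174049/96776 - 178328/2943 = -17770096735/284811768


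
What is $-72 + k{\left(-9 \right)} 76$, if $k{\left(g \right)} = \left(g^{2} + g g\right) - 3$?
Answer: $12012$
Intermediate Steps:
$k{\left(g \right)} = -3 + 2 g^{2}$ ($k{\left(g \right)} = \left(g^{2} + g^{2}\right) - 3 = 2 g^{2} - 3 = -3 + 2 g^{2}$)
$-72 + k{\left(-9 \right)} 76 = -72 + \left(-3 + 2 \left(-9\right)^{2}\right) 76 = -72 + \left(-3 + 2 \cdot 81\right) 76 = -72 + \left(-3 + 162\right) 76 = -72 + 159 \cdot 76 = -72 + 12084 = 12012$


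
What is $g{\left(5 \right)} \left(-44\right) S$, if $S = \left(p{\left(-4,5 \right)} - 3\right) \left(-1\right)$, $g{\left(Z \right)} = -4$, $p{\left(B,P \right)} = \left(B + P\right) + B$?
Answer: $1056$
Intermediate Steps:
$p{\left(B,P \right)} = P + 2 B$
$S = 6$ ($S = \left(\left(5 + 2 \left(-4\right)\right) - 3\right) \left(-1\right) = \left(\left(5 - 8\right) - 3\right) \left(-1\right) = \left(-3 - 3\right) \left(-1\right) = \left(-6\right) \left(-1\right) = 6$)
$g{\left(5 \right)} \left(-44\right) S = \left(-4\right) \left(-44\right) 6 = 176 \cdot 6 = 1056$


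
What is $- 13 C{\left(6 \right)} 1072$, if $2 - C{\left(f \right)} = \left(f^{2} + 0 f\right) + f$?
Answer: $557440$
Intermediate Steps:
$C{\left(f \right)} = 2 - f - f^{2}$ ($C{\left(f \right)} = 2 - \left(\left(f^{2} + 0 f\right) + f\right) = 2 - \left(\left(f^{2} + 0\right) + f\right) = 2 - \left(f^{2} + f\right) = 2 - \left(f + f^{2}\right) = 2 - f - f^{2}$)
$- 13 C{\left(6 \right)} 1072 = - 13 \left(2 - 6 - 6^{2}\right) 1072 = - 13 \left(2 - 6 - 36\right) 1072 = \left(-13\right) \left(-40\right) 1072 = 520 \cdot 1072 = 557440$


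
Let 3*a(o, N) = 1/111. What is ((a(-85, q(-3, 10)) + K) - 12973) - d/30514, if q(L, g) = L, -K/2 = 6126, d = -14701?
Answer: -256310385503/10161162 ≈ -25225.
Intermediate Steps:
K = -12252 (K = -2*6126 = -12252)
a(o, N) = 1/333 (a(o, N) = (⅓)/111 = (⅓)*(1/111) = 1/333)
((a(-85, q(-3, 10)) + K) - 12973) - d/30514 = ((1/333 - 12252) - 12973) - (-14701)/30514 = (-4079915/333 - 12973) - (-14701)/30514 = -8399924/333 - 1*(-14701/30514) = -8399924/333 + 14701/30514 = -256310385503/10161162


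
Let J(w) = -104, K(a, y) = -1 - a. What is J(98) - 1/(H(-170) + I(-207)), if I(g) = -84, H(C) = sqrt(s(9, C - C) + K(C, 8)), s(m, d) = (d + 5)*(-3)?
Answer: -51266/493 + sqrt(154)/6902 ≈ -103.99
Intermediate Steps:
s(m, d) = -15 - 3*d (s(m, d) = (5 + d)*(-3) = -15 - 3*d)
H(C) = sqrt(-16 - C) (H(C) = sqrt((-15 - 3*(C - C)) + (-1 - C)) = sqrt((-15 - 3*0) + (-1 - C)) = sqrt((-15 + 0) + (-1 - C)) = sqrt(-15 + (-1 - C)) = sqrt(-16 - C))
J(98) - 1/(H(-170) + I(-207)) = -104 - 1/(sqrt(-16 - 1*(-170)) - 84) = -104 - 1/(sqrt(-16 + 170) - 84) = -104 - 1/(sqrt(154) - 84) = -104 - 1/(-84 + sqrt(154))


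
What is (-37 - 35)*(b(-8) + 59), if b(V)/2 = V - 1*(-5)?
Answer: -3816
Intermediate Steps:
b(V) = 10 + 2*V (b(V) = 2*(V - 1*(-5)) = 2*(V + 5) = 2*(5 + V) = 10 + 2*V)
(-37 - 35)*(b(-8) + 59) = (-37 - 35)*((10 + 2*(-8)) + 59) = -72*((10 - 16) + 59) = -72*(-6 + 59) = -72*53 = -3816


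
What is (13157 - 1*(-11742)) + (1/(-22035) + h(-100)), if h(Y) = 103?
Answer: 550919069/22035 ≈ 25002.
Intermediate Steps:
(13157 - 1*(-11742)) + (1/(-22035) + h(-100)) = (13157 - 1*(-11742)) + (1/(-22035) + 103) = (13157 + 11742) + (-1/22035 + 103) = 24899 + 2269604/22035 = 550919069/22035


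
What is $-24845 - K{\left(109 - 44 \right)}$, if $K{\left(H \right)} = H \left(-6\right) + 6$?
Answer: $-24461$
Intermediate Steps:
$K{\left(H \right)} = 6 - 6 H$ ($K{\left(H \right)} = - 6 H + 6 = 6 - 6 H$)
$-24845 - K{\left(109 - 44 \right)} = -24845 - \left(6 - 6 \left(109 - 44\right)\right) = -24845 - \left(6 - 390\right) = -24845 - -384 = -24845 + 384 = -24461$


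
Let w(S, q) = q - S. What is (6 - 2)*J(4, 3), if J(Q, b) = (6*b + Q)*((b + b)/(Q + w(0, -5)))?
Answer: -528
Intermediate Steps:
J(Q, b) = 2*b*(Q + 6*b)/(-5 + Q) (J(Q, b) = (6*b + Q)*((b + b)/(Q + (-5 - 1*0))) = (Q + 6*b)*((2*b)/(Q + (-5 + 0))) = (Q + 6*b)*((2*b)/(Q - 5)) = (Q + 6*b)*((2*b)/(-5 + Q)) = (Q + 6*b)*(2*b/(-5 + Q)) = 2*b*(Q + 6*b)/(-5 + Q))
(6 - 2)*J(4, 3) = (6 - 2)*(2*3*(4 + 6*3)/(-5 + 4)) = 4*(2*3*(4 + 18)/(-1)) = 4*(2*3*(-1)*22) = 4*(-132) = -528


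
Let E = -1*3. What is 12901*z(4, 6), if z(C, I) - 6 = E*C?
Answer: -77406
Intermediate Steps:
E = -3
z(C, I) = 6 - 3*C
12901*z(4, 6) = 12901*(6 - 3*4) = 12901*(6 - 12) = 12901*(-6) = -77406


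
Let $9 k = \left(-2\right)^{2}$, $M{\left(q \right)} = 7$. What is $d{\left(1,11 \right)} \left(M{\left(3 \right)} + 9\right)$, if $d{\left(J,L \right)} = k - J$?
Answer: $- \frac{80}{9} \approx -8.8889$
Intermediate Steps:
$k = \frac{4}{9}$ ($k = \frac{\left(-2\right)^{2}}{9} = \frac{1}{9} \cdot 4 = \frac{4}{9} \approx 0.44444$)
$d{\left(J,L \right)} = \frac{4}{9} - J$
$d{\left(1,11 \right)} \left(M{\left(3 \right)} + 9\right) = \left(\frac{4}{9} - 1\right) \left(7 + 9\right) = \left(\frac{4}{9} - 1\right) 16 = \left(- \frac{5}{9}\right) 16 = - \frac{80}{9}$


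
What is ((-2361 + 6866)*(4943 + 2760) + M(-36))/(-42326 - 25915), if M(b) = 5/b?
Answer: -1249272535/2456676 ≈ -508.52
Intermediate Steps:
((-2361 + 6866)*(4943 + 2760) + M(-36))/(-42326 - 25915) = ((-2361 + 6866)*(4943 + 2760) + 5/(-36))/(-42326 - 25915) = (4505*7703 + 5*(-1/36))/(-68241) = (34702015 - 5/36)*(-1/68241) = (1249272535/36)*(-1/68241) = -1249272535/2456676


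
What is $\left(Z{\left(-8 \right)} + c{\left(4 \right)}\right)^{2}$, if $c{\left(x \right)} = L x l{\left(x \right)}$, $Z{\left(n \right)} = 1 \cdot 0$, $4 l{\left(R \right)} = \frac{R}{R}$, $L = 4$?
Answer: $16$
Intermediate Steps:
$l{\left(R \right)} = \frac{1}{4}$ ($l{\left(R \right)} = \frac{R \frac{1}{R}}{4} = \frac{1}{4} \cdot 1 = \frac{1}{4}$)
$Z{\left(n \right)} = 0$
$c{\left(x \right)} = x$ ($c{\left(x \right)} = 4 x \frac{1}{4} = x$)
$\left(Z{\left(-8 \right)} + c{\left(4 \right)}\right)^{2} = \left(0 + 4\right)^{2} = 4^{2} = 16$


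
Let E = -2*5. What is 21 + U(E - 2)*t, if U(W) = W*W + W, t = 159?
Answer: 21009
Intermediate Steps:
E = -10
U(W) = W + W**2 (U(W) = W**2 + W = W + W**2)
21 + U(E - 2)*t = 21 + ((-10 - 2)*(1 + (-10 - 2)))*159 = 21 - 12*(1 - 12)*159 = 21 - 12*(-11)*159 = 21 + 132*159 = 21 + 20988 = 21009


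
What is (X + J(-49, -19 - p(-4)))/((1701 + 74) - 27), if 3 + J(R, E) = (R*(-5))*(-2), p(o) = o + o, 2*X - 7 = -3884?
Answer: -4863/3496 ≈ -1.3910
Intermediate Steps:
X = -3877/2 (X = 7/2 + (1/2)*(-3884) = 7/2 - 1942 = -3877/2 ≈ -1938.5)
p(o) = 2*o
J(R, E) = -3 + 10*R (J(R, E) = -3 + (R*(-5))*(-2) = -3 - 5*R*(-2) = -3 + 10*R)
(X + J(-49, -19 - p(-4)))/((1701 + 74) - 27) = (-3877/2 + (-3 + 10*(-49)))/((1701 + 74) - 27) = (-3877/2 + (-3 - 490))/(1775 - 27) = (-3877/2 - 493)/1748 = -4863/2*1/1748 = -4863/3496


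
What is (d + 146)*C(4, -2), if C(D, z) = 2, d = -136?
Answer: 20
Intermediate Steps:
(d + 146)*C(4, -2) = (-136 + 146)*2 = 10*2 = 20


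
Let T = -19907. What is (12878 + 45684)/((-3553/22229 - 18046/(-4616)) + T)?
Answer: -429213714712/145875278083 ≈ -2.9423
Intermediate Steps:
(12878 + 45684)/((-3553/22229 - 18046/(-4616)) + T) = (12878 + 45684)/((-3553/22229 - 18046/(-4616)) - 19907) = 58562/((-3553*1/22229 - 18046*(-1/4616)) - 19907) = 58562/((-3553/22229 + 9023/2308) - 19907) = 58562/(192371943/51304532 - 19907) = 58562/(-1021126946581/51304532) = 58562*(-51304532/1021126946581) = -429213714712/145875278083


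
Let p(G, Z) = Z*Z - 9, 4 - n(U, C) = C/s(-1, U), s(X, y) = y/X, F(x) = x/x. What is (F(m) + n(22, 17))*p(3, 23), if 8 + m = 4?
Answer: 33020/11 ≈ 3001.8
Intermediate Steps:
m = -4 (m = -8 + 4 = -4)
F(x) = 1
n(U, C) = 4 + C/U (n(U, C) = 4 - C/(U/(-1)) = 4 - C/(U*(-1)) = 4 - C/((-U)) = 4 - C*(-1/U) = 4 - (-1)*C/U = 4 + C/U)
p(G, Z) = -9 + Z² (p(G, Z) = Z² - 9 = -9 + Z²)
(F(m) + n(22, 17))*p(3, 23) = (1 + (4 + 17/22))*(-9 + 23²) = (1 + (4 + 17*(1/22)))*(-9 + 529) = (1 + (4 + 17/22))*520 = (1 + 105/22)*520 = (127/22)*520 = 33020/11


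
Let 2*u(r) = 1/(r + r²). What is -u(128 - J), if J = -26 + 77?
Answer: -1/12012 ≈ -8.3250e-5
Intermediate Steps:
J = 51
u(r) = 1/(2*(r + r²))
-u(128 - J) = -1/(2*(128 - 1*51)*(1 + (128 - 1*51))) = -1/(2*(128 - 51)*(1 + (128 - 51))) = -1/(2*77*(1 + 77)) = -1/(2*77*78) = -1*1/12012 = -1/12012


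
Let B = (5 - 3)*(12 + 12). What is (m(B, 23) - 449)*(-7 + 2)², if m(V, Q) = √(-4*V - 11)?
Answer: -11225 + 25*I*√203 ≈ -11225.0 + 356.2*I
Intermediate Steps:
B = 48 (B = 2*24 = 48)
m(V, Q) = √(-11 - 4*V)
(m(B, 23) - 449)*(-7 + 2)² = (√(-11 - 4*48) - 449)*(-7 + 2)² = (√(-11 - 192) - 449)*(-5)² = (√(-203) - 449)*25 = (I*√203 - 449)*25 = (-449 + I*√203)*25 = -11225 + 25*I*√203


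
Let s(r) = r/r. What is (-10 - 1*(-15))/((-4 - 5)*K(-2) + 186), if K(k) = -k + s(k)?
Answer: 5/159 ≈ 0.031447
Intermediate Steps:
s(r) = 1
K(k) = 1 - k (K(k) = -k + 1 = 1 - k)
(-10 - 1*(-15))/((-4 - 5)*K(-2) + 186) = (-10 - 1*(-15))/((-4 - 5)*(1 - 1*(-2)) + 186) = (-10 + 15)/(-9*(1 + 2) + 186) = 5/(-9*3 + 186) = 5/(-27 + 186) = 5/159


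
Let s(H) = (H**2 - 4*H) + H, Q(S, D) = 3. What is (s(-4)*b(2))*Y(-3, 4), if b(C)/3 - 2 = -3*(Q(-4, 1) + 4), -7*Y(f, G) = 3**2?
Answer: 2052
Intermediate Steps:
s(H) = H**2 - 3*H
Y(f, G) = -9/7 (Y(f, G) = -1/7*3**2 = -1/7*9 = -9/7)
b(C) = -57 (b(C) = 6 + 3*(-3*(3 + 4)) = 6 + 3*(-3*7) = 6 + 3*(-21) = 6 - 63 = -57)
(s(-4)*b(2))*Y(-3, 4) = (-4*(-3 - 4)*(-57))*(-9/7) = (-4*(-7)*(-57))*(-9/7) = (28*(-57))*(-9/7) = -1596*(-9/7) = 2052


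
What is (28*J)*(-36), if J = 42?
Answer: -42336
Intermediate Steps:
(28*J)*(-36) = (28*42)*(-36) = 1176*(-36) = -42336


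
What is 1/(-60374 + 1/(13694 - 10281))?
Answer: -3413/206056461 ≈ -1.6563e-5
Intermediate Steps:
1/(-60374 + 1/(13694 - 10281)) = 1/(-60374 + 1/3413) = 1/(-206056461/3413) = -3413/206056461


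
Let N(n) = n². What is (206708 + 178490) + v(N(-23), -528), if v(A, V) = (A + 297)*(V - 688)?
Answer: -619218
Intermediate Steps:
v(A, V) = (-688 + V)*(297 + A) (v(A, V) = (297 + A)*(-688 + V) = (-688 + V)*(297 + A))
(206708 + 178490) + v(N(-23), -528) = (206708 + 178490) + (-204336 - 688*(-23)² + 297*(-528) + (-23)²*(-528)) = 385198 + (-204336 - 688*529 - 156816 + 529*(-528)) = 385198 + (-204336 - 363952 - 156816 - 279312) = 385198 - 1004416 = -619218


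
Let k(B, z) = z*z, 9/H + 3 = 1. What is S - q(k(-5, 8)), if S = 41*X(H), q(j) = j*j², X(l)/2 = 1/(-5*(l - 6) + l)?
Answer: -6291415/24 ≈ -2.6214e+5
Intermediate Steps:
H = -9/2 (H = 9/(-3 + 1) = 9/(-2) = 9*(-½) = -9/2 ≈ -4.5000)
X(l) = 2/(30 - 4*l) (X(l) = 2/(-5*(l - 6) + l) = 2/(-5*(-6 + l) + l) = 2/((30 - 5*l) + l) = 2/(30 - 4*l))
k(B, z) = z²
q(j) = j³
S = 41/24 (S = 41*(-1/(-15 + 2*(-9/2))) = 41*(-1/(-15 - 9)) = 41*(-1/(-24)) = 41*(-1*(-1/24)) = 41*(1/24) = 41/24 ≈ 1.7083)
S - q(k(-5, 8)) = 41/24 - (8²)³ = 41/24 - 1*64³ = 41/24 - 1*262144 = 41/24 - 262144 = -6291415/24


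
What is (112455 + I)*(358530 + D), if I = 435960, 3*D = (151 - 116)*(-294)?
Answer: 194742166500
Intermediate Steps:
D = -3430 (D = ((151 - 116)*(-294))/3 = (35*(-294))/3 = (⅓)*(-10290) = -3430)
(112455 + I)*(358530 + D) = (112455 + 435960)*(358530 - 3430) = 548415*355100 = 194742166500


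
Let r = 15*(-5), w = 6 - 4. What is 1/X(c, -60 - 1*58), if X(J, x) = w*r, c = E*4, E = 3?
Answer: -1/150 ≈ -0.0066667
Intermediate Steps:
w = 2
c = 12 (c = 3*4 = 12)
r = -75
X(J, x) = -150 (X(J, x) = 2*(-75) = -150)
1/X(c, -60 - 1*58) = 1/(-150) = -1/150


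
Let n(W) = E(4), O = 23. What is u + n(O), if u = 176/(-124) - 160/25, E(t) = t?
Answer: -592/155 ≈ -3.8194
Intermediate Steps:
u = -1212/155 (u = 176*(-1/124) - 160*1/25 = -44/31 - 32/5 = -1212/155 ≈ -7.8194)
n(W) = 4
u + n(O) = -1212/155 + 4 = -592/155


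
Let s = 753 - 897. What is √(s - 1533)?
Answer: I*√1677 ≈ 40.951*I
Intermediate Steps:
s = -144
√(s - 1533) = √(-144 - 1533) = √(-1677) = I*√1677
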